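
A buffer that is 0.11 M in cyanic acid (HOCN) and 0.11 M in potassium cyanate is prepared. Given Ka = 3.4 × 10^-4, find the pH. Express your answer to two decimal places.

pH = 3.47

pKa = −log(3.4 × 10^-4) = 3.469
pH = pKa + log([A⁻]/[HA]) = 3.469 + log(0.11/0.11)
pH = 3.469 + (+0.000) = 3.47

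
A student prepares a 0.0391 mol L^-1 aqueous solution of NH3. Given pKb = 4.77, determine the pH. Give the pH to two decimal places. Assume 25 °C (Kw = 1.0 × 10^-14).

pH = 10.91

NH3 + H2O ⇌ NH4+ + OH-
Kb = 10^(−4.77) = 1.70 × 10^-5
Let x = [OH-] at equilibrium. Kb = x²/(0.0391 − x).
Since Kb ≪ C₀, x ≈ √(Kb·C₀) = 8.15 × 10^-4 M.
Check: 2.1% ionized — well under 5%, approximation valid.
pOH = 3.09, so pH = 14.00 − pOH = 10.91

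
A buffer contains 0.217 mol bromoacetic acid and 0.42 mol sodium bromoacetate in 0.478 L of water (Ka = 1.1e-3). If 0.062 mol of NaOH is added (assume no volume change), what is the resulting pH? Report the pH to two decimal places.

After neutralization: n(BrCH2COOH) = 0.155 mol, n(BrCH2COO-) = 0.482 mol.
pKa = −log(1.1 × 10^-3) = 2.959
pH = pKa + log(n_BrCH2COO-/n_BrCH2COOH) = 2.959 + log(0.482/0.155) = 2.959 + (+0.493)

pH = 3.45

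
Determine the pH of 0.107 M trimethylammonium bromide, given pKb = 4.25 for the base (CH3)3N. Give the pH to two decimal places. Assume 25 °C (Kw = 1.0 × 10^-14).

(CH3)3NH+ is the conjugate acid of the weak base (CH3)3N.
Kb = 10^(−4.25) = 5.62 × 10^-5
Ka = Kw/Kb = 1.0×10^-14 / 5.62 × 10^-5 = 1.78 × 10^-10
From the ICE table, Ka = [H+]²/(0.107 − [H+]) = 1.78 × 10^-10.
Since Ka ≪ C₀, [H+] ≈ √(Ka·C₀) = 4.36 × 10^-6 M.
pH = −log(4.36 × 10^-6) = 5.36

pH = 5.36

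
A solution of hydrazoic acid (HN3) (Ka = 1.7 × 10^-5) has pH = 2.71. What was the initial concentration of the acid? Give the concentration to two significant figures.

[H+] = 10^(-2.71) = 1.95 × 10^-3 M = x
Ka = x²/(C₀ − x) ⇒ C₀ = x + x²/Ka
C₀ = 1.95 × 10^-3 + (1.95 × 10^-3)²/(1.7 × 10^-5) = 2.26 × 10^-1 M

C₀ = 2.3 × 10^-1 M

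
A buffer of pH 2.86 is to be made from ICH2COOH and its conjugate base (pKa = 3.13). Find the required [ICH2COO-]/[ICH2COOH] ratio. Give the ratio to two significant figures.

ratio = 0.54

pH = pKa + log(r) ⇒ log(r) = 2.86 − 3.13 = -0.27
r = [ICH2COO-]/[ICH2COOH] = 10^(-0.27) = 0.537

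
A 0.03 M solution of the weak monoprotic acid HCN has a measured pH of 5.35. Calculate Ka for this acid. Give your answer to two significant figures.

Ka = 6.7 × 10^-10

[H+] = 10^(-5.35) = 4.47 × 10^-6 M
At equilibrium [HA] = 0.03 − 4.47 × 10^-6 = 3.00 × 10^-2 M
Ka = [H+][A-]/[HA] = (4.47 × 10^-6)² / 3.00 × 10^-2 = 6.7 × 10^-10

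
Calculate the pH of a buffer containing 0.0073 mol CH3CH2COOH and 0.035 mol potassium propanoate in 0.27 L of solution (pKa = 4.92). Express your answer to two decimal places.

Henderson–Hasselbalch: pH = pKa + log([CH3CH2COO-]/[CH3CH2COOH]) = 4.92 + log(0.035/0.0073)
pH = 4.92 + (+0.681) = 5.60

pH = 5.60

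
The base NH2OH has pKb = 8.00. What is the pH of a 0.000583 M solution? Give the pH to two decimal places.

pH = 8.38

NH2OH + H2O ⇌ NH3OH+ + OH-
Kb = 10^(−8.00) = 1.00 × 10^-8
From the ICE table, Kb = [OH-]²/(0.000583 − [OH-]) = 1.00 × 10^-8.
Assume [OH-] ≪ 0.000583: [OH-] ≈ √(1.00 × 10^-8 × 0.000583) = 2.41 × 10^-6 M
pOH = 5.62, so pH = 14.00 − pOH = 8.38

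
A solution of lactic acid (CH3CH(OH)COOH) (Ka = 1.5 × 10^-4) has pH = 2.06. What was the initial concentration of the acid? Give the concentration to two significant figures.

[H+] = 10^(-2.06) = 8.71 × 10^-3 M = x
Ka = x²/(C₀ − x) ⇒ C₀ = x + x²/Ka
C₀ = 8.71 × 10^-3 + (8.71 × 10^-3)²/(1.5 × 10^-4) = 5.14 × 10^-1 M

C₀ = 5.1 × 10^-1 M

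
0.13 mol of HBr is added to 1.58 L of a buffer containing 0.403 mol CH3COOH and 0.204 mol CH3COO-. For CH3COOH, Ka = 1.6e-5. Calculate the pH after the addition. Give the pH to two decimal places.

Added H+ converts CH3COO- to CH3COOH: CH3COOH → 0.533 mol, CH3COO- → 0.074 mol.
pKa = −log(1.6 × 10^-5) = 4.796
Henderson–Hasselbalch with mole ratio 0.074/0.533: pH = 4.796 + (-0.857)

pH = 3.94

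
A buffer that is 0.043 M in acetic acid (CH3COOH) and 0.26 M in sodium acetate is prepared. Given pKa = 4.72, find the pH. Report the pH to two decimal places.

pH = 5.50

pH = pKa + log([A⁻]/[HA]) = 4.72 + log(0.26/0.043)
pH = 4.72 + (+0.782) = 5.50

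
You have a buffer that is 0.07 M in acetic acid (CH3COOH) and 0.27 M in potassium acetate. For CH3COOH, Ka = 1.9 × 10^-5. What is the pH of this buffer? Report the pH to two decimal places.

pH = 5.31

pKa = −log(1.9 × 10^-5) = 4.721
Henderson–Hasselbalch: pH = pKa + log([CH3COO-]/[CH3COOH]) = 4.721 + log(0.27/0.07)
pH = 4.721 + (+0.586) = 5.31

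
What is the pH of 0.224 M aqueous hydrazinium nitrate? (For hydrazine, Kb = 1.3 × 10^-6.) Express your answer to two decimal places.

pH = 4.38

N2H5+ is the conjugate acid of the weak base N2H4.
Ka = Kw/Kb = 1.0×10^-14 / 1.3 × 10^-6 = 7.69 × 10^-9
Let x = [H+] at equilibrium. Ka = x²/(0.224 − x).
Since Ka ≪ C₀, x ≈ √(Ka·C₀) = 4.15 × 10^-5 M.
pH = −log(4.15 × 10^-5) = 4.38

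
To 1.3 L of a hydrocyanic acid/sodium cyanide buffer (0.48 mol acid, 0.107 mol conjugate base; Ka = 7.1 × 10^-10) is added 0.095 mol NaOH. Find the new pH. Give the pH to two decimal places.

pH = 8.87

After neutralization: n(HCN) = 0.385 mol, n(CN-) = 0.202 mol.
pKa = −log(7.1 × 10^-10) = 9.149
Henderson–Hasselbalch with mole ratio 0.202/0.385: pH = 9.149 + (-0.280)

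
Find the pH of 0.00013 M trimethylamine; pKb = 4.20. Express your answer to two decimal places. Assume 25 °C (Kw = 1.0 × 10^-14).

pH = 9.81

(CH3)3N + H2O ⇌ (CH3)3NH+ + OH-
Kb = 10^(−4.20) = 6.31 × 10^-5
Kb = x²/(0.00013 − x) = 6.31 × 10^-5
Here C₀/Kb ≈ 2.06, so the small-x approximation fails. Use the quadratic:
x = (−Kb + √(Kb² + 4·Kb·C₀))/2 = 6.44 × 10^-5 M
pOH = 4.19, so pH = 14.00 − pOH = 9.81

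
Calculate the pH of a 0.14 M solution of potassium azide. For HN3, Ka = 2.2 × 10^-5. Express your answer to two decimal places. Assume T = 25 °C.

N3- is the conjugate base of the weak acid HN3.
Kb = Kw/Ka = 1.0×10^-14 / 2.2 × 10^-5 = 4.55 × 10^-10
Kb = [OH-]²/(0.14 − [OH-]) = 4.55 × 10^-10
Neglecting [OH-] in the denominator: [OH-] = √(4.55 × 10^-10 × 0.14) = 7.98 × 10^-6 M
([OH-]/C₀ = 0.0057% < 5%, so the approximation holds.)
pOH = −log(7.98 × 10^-6) = 5.10; pH = 14.00 − 5.10 = 8.90

pH = 8.90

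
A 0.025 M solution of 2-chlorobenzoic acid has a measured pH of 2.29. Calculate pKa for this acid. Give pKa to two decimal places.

pKa = 2.88

[H+] = 10^(-2.29) = 5.13 × 10^-3 M
At equilibrium [HA] = 0.025 − 5.13 × 10^-3 = 1.99 × 10^-2 M
Ka = [H+][A-]/[HA] = (5.13 × 10^-3)² / 1.99 × 10^-2 = 1.32 × 10^-3
pKa = -log(1.32 × 10^-3) = 2.88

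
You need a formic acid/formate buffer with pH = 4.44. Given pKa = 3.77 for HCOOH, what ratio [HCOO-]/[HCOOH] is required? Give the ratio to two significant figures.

ratio = 4.7

pH = pKa + log(r) ⇒ log(r) = 4.44 − 3.77 = +0.67
r = [HCOO-]/[HCOOH] = 10^(+0.67) = 4.68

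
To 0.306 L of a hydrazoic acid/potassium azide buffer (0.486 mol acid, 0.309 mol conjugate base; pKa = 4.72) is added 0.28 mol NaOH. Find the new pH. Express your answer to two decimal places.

After neutralization: n(HN3) = 0.206 mol, n(N3-) = 0.589 mol.
pH = pKa + log([A⁻]/[HA]) = 4.72 + log(0.589/0.206) = 4.72 +0.456

pH = 5.18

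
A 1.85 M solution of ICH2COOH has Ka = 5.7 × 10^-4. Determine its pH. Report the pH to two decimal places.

pH = 1.49

ICH2COOH ⇌ ICH2COO- + H+
From the ICE table, Ka = [H+]²/(1.85 − [H+]) = 5.7 × 10^-4.
Neglecting [H+] in the denominator: [H+] = √(5.7 × 10^-4 × 1.85) = 3.25 × 10^-2 M
pH = −log[H+] = −log(3.25 × 10^-2) = 1.49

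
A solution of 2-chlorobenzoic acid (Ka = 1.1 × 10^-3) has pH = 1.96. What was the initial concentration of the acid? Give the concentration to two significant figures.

[H+] = 10^(-1.96) = 1.10 × 10^-2 M = x
Ka = x²/(C₀ − x) ⇒ C₀ = x + x²/Ka
C₀ = 1.10 × 10^-2 + (1.10 × 10^-2)²/(1.1 × 10^-3) = 1.21 × 10^-1 M

C₀ = 1.2 × 10^-1 M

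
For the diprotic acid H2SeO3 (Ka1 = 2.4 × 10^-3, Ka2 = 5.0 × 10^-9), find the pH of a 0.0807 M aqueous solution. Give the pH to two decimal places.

Ka1 ≫ Ka2, so treat the first dissociation as the only significant source of H+.
Ka1 = x²/(0.0807 − x) = 2.4 × 10^-3
Solving the quadratic: x = (−Ka1 + √(Ka1² + 4·Ka1·C₀))/2 = 1.28 × 10^-2 M
pH = −log(1.28 × 10^-2) = 1.89

pH = 1.89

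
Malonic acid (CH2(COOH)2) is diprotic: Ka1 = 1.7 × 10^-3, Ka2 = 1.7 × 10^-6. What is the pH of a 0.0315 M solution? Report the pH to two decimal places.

Since Ka1 ≫ Ka2, the first ionization dominates [H+].
Ka1 = x²/(0.0315 − x) = 1.7 × 10^-3
Solving the quadratic: x = (−Ka1 + √(Ka1² + 4·Ka1·C₀))/2 = 6.52 × 10^-3 M
pH = −log(6.52 × 10^-3) = 2.19

pH = 2.19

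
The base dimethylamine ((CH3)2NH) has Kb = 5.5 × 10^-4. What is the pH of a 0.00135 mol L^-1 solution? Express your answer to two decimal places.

(CH3)2NH + H2O ⇌ (CH3)2NH2+ + OH-
From the ICE table, Kb = x²/(0.00135 − x) = 5.5 × 10^-4.
x is not negligible relative to C₀; solve x² + 0.00055·x − 7.43e-07 = 0.
x = (−Kb + √(Kb² + 4·Kb·C₀))/2 = 6.30 × 10^-4 M
pOH = 3.20, so pH = 14.00 − pOH = 10.80

pH = 10.80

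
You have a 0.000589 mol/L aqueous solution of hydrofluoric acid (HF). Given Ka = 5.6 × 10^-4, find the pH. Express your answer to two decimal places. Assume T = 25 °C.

pH = 3.44

HF ⇌ F- + H+
Ka = [H+]²/(0.000589 − [H+]) = 5.6 × 10^-4
[H+] is not negligible relative to C₀; solve [H+]² + 0.00056·[H+] − 3.3e-07 = 0.
[H+] = (−Ka + √(Ka² + 4·Ka·C₀))/2 = 3.59 × 10^-4 M
pH = −log(3.59 × 10^-4) = 3.44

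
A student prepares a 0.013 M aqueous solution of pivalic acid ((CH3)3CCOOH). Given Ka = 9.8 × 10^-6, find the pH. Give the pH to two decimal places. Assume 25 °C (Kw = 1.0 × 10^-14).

(CH3)3CCOOH ⇌ (CH3)3CCOO- + H+
Ka = [H+]²/(0.013 − [H+]) = 9.8 × 10^-6
Neglecting [H+] in the denominator: [H+] = √(9.8 × 10^-6 × 0.013) = 3.57 × 10^-4 M
pH = −log[H+] = −log(3.57 × 10^-4) = 3.45

pH = 3.45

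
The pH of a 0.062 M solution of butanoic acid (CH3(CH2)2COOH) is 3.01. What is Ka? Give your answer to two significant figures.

Ka = 1.6 × 10^-5

[H+] = 10^(-3.01) = 9.77 × 10^-4 M
At equilibrium [HA] = 0.062 − 9.77 × 10^-4 = 6.10 × 10^-2 M
Ka = [H+][A-]/[HA] = (9.77 × 10^-4)² / 6.10 × 10^-2 = 1.6 × 10^-5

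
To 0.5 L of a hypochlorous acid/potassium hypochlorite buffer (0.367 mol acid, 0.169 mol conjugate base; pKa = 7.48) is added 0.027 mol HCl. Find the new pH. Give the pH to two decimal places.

After neutralization: n(HOCl) = 0.394 mol, n(OCl-) = 0.142 mol.
pH = pKa + log(n_OCl-/n_HOCl) = 7.48 + log(0.142/0.394) = 7.48 + (-0.443)

pH = 7.04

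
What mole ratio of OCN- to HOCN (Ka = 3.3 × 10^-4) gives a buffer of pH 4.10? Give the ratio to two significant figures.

ratio = 4.2

pKa = -log(3.3 × 10^-4) = 3.481
pH = pKa + log(r) ⇒ log(r) = 4.10 − 3.481 = +0.619
r = [OCN-]/[HOCN] = 10^(+0.619) = 4.16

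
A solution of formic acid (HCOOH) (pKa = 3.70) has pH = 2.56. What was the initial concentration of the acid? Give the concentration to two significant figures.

C₀ = 4.1 × 10^-2 M

[H+] = 10^(-2.56) = 2.75 × 10^-3 M = x
Ka = 10^(−3.70) = 2.00 × 10^-4
Ka = x²/(C₀ − x) ⇒ C₀ = x + x²/Ka
C₀ = 2.75 × 10^-3 + (2.75 × 10^-3)²/(2.00 × 10^-4) = 4.06 × 10^-2 M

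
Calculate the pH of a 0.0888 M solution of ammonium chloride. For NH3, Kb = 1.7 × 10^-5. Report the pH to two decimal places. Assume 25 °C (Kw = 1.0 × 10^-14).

pH = 5.14

NH4+ is the conjugate acid of the weak base NH3.
Ka = Kw/Kb = 1.0×10^-14 / 1.7 × 10^-5 = 5.88 × 10^-10
Let x = [H+] at equilibrium. Ka = x²/(0.0888 − x).
Since Ka ≪ C₀, x ≈ √(Ka·C₀) = 7.23 × 10^-6 M.
pH = −log(7.23 × 10^-6) = 5.14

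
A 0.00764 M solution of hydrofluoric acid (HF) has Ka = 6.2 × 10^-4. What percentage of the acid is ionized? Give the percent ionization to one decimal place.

24.7%

HF ⇌ F- + H+; let x = [H+] at equilibrium.
Solve x² + 0.00062x − 4.74e-06 = 0 → x = 1.89 × 10^-3 M
Fraction ionized = 1.89 × 10^-3 / 0.00764 = 0.2474 → 24.7%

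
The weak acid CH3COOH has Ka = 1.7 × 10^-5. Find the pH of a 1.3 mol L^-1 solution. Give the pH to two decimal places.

pH = 2.33

CH3COOH ⇌ CH3COO- + H+
From the ICE table, Ka = [H+]²/(1.3 − [H+]) = 1.7 × 10^-5.
Neglecting [H+] in the denominator: [H+] = √(1.7 × 10^-5 × 1.3) = 4.70 × 10^-3 M
Check: 0.36% ionized — well under 5%, approximation valid.
pH = −log[H+] = −log(4.70 × 10^-3) = 2.33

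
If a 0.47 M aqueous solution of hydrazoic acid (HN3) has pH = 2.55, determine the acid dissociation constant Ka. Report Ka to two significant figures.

Ka = 1.7 × 10^-5

[H+] = 10^(-2.55) = 2.82 × 10^-3 M
At equilibrium [HA] = 0.47 − 2.82 × 10^-3 = 4.67 × 10^-1 M
Ka = [H+][A-]/[HA] = (2.82 × 10^-3)² / 4.67 × 10^-1 = 1.7 × 10^-5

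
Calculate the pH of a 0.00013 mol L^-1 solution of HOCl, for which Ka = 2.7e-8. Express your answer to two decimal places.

HOCl ⇌ OCl- + H+
Let x = [H+] at equilibrium. Ka = x²/(0.00013 − x).
Neglecting x in the denominator: x = √(2.7 × 10^-8 × 0.00013) = 1.87 × 10^-6 M
pH = −log(1.87 × 10^-6) = 5.73

pH = 5.73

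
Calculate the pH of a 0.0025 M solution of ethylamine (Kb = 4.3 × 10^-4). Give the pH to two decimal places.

C2H5NH2 + H2O ⇌ C2H5NH3+ + OH-
From the ICE table, Kb = x²/(0.0025 − x) = 4.3 × 10^-4.
Here C₀/Kb ≈ 5.81, so the small-x approximation fails. Use the quadratic:
x = (−Kb + √(Kb² + 4·Kb·C₀))/2 = 8.44 × 10^-4 M
pOH = 3.07, so pH = 14.00 − pOH = 10.93

pH = 10.93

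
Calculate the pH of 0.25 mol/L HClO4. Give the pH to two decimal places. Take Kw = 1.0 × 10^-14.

pH = 0.60

HClO4 is a strong acid and dissociates completely, so [H+] = 0.25 M.
pH = -log(0.25) = 0.60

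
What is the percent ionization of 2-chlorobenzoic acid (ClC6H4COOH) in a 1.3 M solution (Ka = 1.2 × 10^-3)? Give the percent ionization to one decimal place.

ClC6H4COOH ⇌ ClC6H4COO- + H+; let x = [H+] at equilibrium.
x ≈ √(Ka·C₀) = √(1.2 × 10^-3 × 1.3) = 3.95 × 10^-2 M
% ionization = x/C₀ × 100% = 3.95 × 10^-2/1.3 × 100% = 3.0%

3.0%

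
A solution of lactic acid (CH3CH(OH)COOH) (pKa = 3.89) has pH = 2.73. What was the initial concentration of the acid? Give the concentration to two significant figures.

C₀ = 2.9 × 10^-2 M

[H+] = 10^(-2.73) = 1.86 × 10^-3 M = x
Ka = 10^(−3.89) = 1.29 × 10^-4
Ka = x²/(C₀ − x) ⇒ C₀ = x + x²/Ka
C₀ = 1.86 × 10^-3 + (1.86 × 10^-3)²/(1.29 × 10^-4) = 2.87 × 10^-2 M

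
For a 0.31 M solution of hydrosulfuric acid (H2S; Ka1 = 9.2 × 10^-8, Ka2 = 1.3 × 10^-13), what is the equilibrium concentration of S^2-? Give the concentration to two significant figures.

First ionization gives [H+] ≈ [HS-] = 1.69 × 10^-4 M.
Second step: Ka2 = [H+][S^2-]/[HS-] ≈ [S^2-] (since [H+] ≈ [HS-]).
So [S^2-] ≈ Ka2.

1.3 × 10^-13 M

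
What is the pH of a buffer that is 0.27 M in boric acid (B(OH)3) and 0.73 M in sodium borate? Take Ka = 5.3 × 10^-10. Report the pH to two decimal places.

pKa = −log(5.3 × 10^-10) = 9.276
Using pH = pKa + log([base]/[acid]) with [base]/[acid] = 0.73/0.27:
pH = 9.276 + (+0.432) = 9.71

pH = 9.71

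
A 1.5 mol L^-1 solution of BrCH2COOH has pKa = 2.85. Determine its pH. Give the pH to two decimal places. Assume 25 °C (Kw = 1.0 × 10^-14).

BrCH2COOH ⇌ BrCH2COO- + H+
Ka = 10^(−2.85) = 1.41 × 10^-3
Ka = x²/(1.5 − x) = 1.41 × 10^-3
Assume x ≪ 1.5: x ≈ √(1.41 × 10^-3 × 1.5) = 4.60 × 10^-2 M
(x/C₀ = 3.1% < 5%, so the approximation holds.)
pH = −log[H+] = −log(4.60 × 10^-2) = 1.34

pH = 1.34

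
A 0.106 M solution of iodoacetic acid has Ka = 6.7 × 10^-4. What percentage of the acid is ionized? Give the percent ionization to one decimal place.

ICH2COOH ⇌ ICH2COO- + H+; let x = [H+] at equilibrium.
Solve x² + 0.00067x − 7.1e-05 = 0 → x = 8.10 × 10^-3 M
% ionization = x/C₀ × 100% = 8.10 × 10^-3/0.106 × 100% = 7.6%

7.6%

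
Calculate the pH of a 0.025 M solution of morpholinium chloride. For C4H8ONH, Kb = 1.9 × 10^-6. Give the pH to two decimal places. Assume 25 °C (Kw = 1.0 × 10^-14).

C4H8ONH2+ is the conjugate acid of the weak base C4H8ONH.
Ka = Kw/Kb = 1.0×10^-14 / 1.9 × 10^-6 = 5.26 × 10^-9
Let x = [H+] at equilibrium. Ka = x²/(0.025 − x).
Assume x ≪ 0.025: x ≈ √(5.26 × 10^-9 × 0.025) = 1.15 × 10^-5 M
Check: 0.046% ionized — well under 5%, approximation valid.
pH = −log(1.15 × 10^-5) = 4.94

pH = 4.94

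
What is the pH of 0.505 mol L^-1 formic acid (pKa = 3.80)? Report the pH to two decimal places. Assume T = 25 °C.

HCOOH ⇌ HCOO- + H+
Ka = 10^(−3.80) = 1.58 × 10^-4
Ka = [H+]²/(0.505 − [H+]) = 1.58 × 10^-4
Neglecting [H+] in the denominator: [H+] = √(1.58 × 10^-4 × 0.505) = 8.93 × 10^-3 M
Check: 1.8% ionized — well under 5%, approximation valid.
pH = −log(8.93 × 10^-3) = 2.05

pH = 2.05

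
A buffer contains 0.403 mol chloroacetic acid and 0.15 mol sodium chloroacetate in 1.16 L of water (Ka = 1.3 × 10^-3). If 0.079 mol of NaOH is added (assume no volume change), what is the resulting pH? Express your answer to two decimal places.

OH- converts ClCH2COOH to ClCH2COO-: ClCH2COOH → 0.324 mol, ClCH2COO- → 0.229 mol.
pKa = −log(1.3 × 10^-3) = 2.886
Henderson–Hasselbalch with mole ratio 0.229/0.324: pH = 2.886 + (-0.151)

pH = 2.74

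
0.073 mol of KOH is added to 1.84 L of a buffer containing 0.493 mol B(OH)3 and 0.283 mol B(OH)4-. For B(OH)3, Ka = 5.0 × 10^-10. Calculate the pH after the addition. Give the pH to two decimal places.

pH = 9.23

OH- converts B(OH)3 to B(OH)4-: B(OH)3 → 0.42 mol, B(OH)4- → 0.356 mol.
pKa = −log(5.0 × 10^-10) = 9.301
pH = pKa + log(n_B(OH)4-/n_B(OH)3) = 9.301 + log(0.356/0.42) = 9.301 + (-0.072)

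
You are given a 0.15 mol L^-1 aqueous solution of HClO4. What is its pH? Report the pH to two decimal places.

HClO4 is a strong acid and dissociates completely, so [H+] = 0.15 M.
pH = -log(0.15) = 0.82

pH = 0.82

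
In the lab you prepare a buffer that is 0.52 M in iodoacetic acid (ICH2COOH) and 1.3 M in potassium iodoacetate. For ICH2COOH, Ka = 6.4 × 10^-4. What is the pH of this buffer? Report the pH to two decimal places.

pH = 3.59

pKa = −log(6.4 × 10^-4) = 3.194
Using pH = pKa + log([base]/[acid]) with [base]/[acid] = 1.3/0.52:
pH = 3.194 + (+0.398) = 3.59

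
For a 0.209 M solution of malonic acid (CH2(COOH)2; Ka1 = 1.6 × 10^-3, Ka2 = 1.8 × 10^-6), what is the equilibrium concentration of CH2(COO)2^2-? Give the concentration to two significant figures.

First ionization gives [H+] ≈ [CH2(COOH)COO-] = 1.75 × 10^-2 M.
Second step: Ka2 = [H+][CH2(COO)2^2-]/[CH2(COOH)COO-] ≈ [CH2(COO)2^2-] (since [H+] ≈ [CH2(COOH)COO-]).
So [CH2(COO)2^2-] ≈ Ka2.

1.8 × 10^-6 M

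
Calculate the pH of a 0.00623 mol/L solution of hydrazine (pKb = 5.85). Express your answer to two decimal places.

N2H4 + H2O ⇌ N2H5+ + OH-
Kb = 10^(−5.85) = 1.41 × 10^-6
Kb = [OH-]²/(0.00623 − [OH-]) = 1.41 × 10^-6
Neglecting [OH-] in the denominator: [OH-] = √(1.41 × 10^-6 × 0.00623) = 9.37 × 10^-5 M
Check: 1.5% ionized — well under 5%, approximation valid.
pOH = −log(9.37 × 10^-5) = 4.03; pH = 14.00 − 4.03 = 9.97

pH = 9.97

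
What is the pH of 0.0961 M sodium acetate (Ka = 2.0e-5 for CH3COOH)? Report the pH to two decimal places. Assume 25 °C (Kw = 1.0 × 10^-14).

CH3COO- is the conjugate base of the weak acid CH3COOH.
Kb = Kw/Ka = 1.0×10^-14 / 2.0 × 10^-5 = 5.00 × 10^-10
Kb = x²/(0.0961 − x) = 5.00 × 10^-10
Neglecting x in the denominator: x = √(5.00 × 10^-10 × 0.0961) = 6.93 × 10^-6 M
(x/C₀ = 0.0072% < 5%, so the approximation holds.)
pOH = 5.16, so pH = 14.00 − pOH = 8.84

pH = 8.84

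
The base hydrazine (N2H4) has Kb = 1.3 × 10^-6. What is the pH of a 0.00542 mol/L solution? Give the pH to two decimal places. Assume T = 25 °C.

pH = 9.92

N2H4 + H2O ⇌ N2H5+ + OH-
From the ICE table, Kb = [OH-]²/(0.00542 − [OH-]) = 1.3 × 10^-6.
Neglecting [OH-] in the denominator: [OH-] = √(1.3 × 10^-6 × 0.00542) = 8.39 × 10^-5 M
([OH-]/C₀ = 1.5% < 5%, so the approximation holds.)
pOH = 4.08, so pH = 14.00 − pOH = 9.92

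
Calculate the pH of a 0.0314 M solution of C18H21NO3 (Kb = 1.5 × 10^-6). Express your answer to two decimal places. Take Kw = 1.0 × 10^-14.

C18H21NO3 + H2O ⇌ C18H22NO3+ + OH-
Kb = [OH-]²/(0.0314 − [OH-]) = 1.5 × 10^-6
Neglecting [OH-] in the denominator: [OH-] = √(1.5 × 10^-6 × 0.0314) = 2.17 × 10^-4 M
pOH = 3.66, so pH = 14.00 − pOH = 10.34

pH = 10.34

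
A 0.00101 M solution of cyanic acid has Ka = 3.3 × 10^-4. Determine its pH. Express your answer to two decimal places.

pH = 3.36

HOCN ⇌ OCN- + H+
Ka = x²/(0.00101 − x) = 3.3 × 10^-4
x is not negligible relative to C₀; solve x² + 0.00033·x − 3.33e-07 = 0.
x = [−0.00033 + √(0.00033² + 1.33e-06)]/2 = 4.35 × 10^-4 M
pH = −log(4.35 × 10^-4) = 3.36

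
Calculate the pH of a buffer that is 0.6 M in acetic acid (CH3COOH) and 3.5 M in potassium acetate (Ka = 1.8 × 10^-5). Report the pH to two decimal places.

pH = 5.51

pKa = −log(1.8 × 10^-5) = 4.745
pH = pKa + log([A⁻]/[HA]) = 4.745 + log(3.5/0.6)
pH = 4.745 + (+0.766) = 5.51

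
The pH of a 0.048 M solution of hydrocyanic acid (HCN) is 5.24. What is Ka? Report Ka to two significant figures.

[H+] = 10^(-5.24) = 5.75 × 10^-6 M
At equilibrium [HA] = 0.048 − 5.75 × 10^-6 = 4.80 × 10^-2 M
Ka = [H+][A-]/[HA] = (5.75 × 10^-6)² / 4.80 × 10^-2 = 6.9 × 10^-10

Ka = 6.9 × 10^-10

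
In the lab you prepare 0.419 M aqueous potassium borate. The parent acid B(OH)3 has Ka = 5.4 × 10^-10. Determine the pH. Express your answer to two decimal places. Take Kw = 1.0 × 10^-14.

B(OH)4- is the conjugate base of the weak acid B(OH)3.
Kb = Kw/Ka = 1.0×10^-14 / 5.4 × 10^-10 = 1.85 × 10^-5
From the ICE table, Kb = x²/(0.419 − x) = 1.85 × 10^-5.
Since Kb ≪ C₀, x ≈ √(Kb·C₀) = 2.78 × 10^-3 M.
Check: 0.66% ionized — well under 5%, approximation valid.
pOH = −log(2.78 × 10^-3) = 2.56; pH = 14.00 − 2.56 = 11.44

pH = 11.44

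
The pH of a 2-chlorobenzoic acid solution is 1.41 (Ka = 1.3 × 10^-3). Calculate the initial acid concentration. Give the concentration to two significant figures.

C₀ = 1.2 M

[H+] = 10^(-1.41) = 3.89 × 10^-2 M = x
Ka = x²/(C₀ − x) ⇒ C₀ = x + x²/Ka
C₀ = 3.89 × 10^-2 + (3.89 × 10^-2)²/(1.3 × 10^-3) = 1.20 M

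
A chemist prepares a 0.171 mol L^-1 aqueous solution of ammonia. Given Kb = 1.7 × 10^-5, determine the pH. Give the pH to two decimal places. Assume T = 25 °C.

NH3 + H2O ⇌ NH4+ + OH-
Kb = [OH-]²/(0.171 − [OH-]) = 1.7 × 10^-5
Neglecting [OH-] in the denominator: [OH-] = √(1.7 × 10^-5 × 0.171) = 1.70 × 10^-3 M
Check: 1% ionized — well under 5%, approximation valid.
pOH = 2.77, so pH = 14.00 − pOH = 11.23

pH = 11.23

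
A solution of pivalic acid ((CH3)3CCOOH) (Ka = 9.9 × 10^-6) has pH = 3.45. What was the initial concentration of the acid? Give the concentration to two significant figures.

[H+] = 10^(-3.45) = 3.55 × 10^-4 M = x
Ka = x²/(C₀ − x) ⇒ C₀ = x + x²/Ka
C₀ = 3.55 × 10^-4 + (3.55 × 10^-4)²/(9.9 × 10^-6) = 1.31 × 10^-2 M

C₀ = 1.3 × 10^-2 M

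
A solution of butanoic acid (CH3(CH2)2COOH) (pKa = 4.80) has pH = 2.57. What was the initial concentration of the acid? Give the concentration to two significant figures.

C₀ = 4.6 × 10^-1 M

[H+] = 10^(-2.57) = 2.69 × 10^-3 M = x
Ka = 10^(−4.80) = 1.58 × 10^-5
Ka = x²/(C₀ − x) ⇒ C₀ = x + x²/Ka
C₀ = 2.69 × 10^-3 + (2.69 × 10^-3)²/(1.58 × 10^-5) = 4.61 × 10^-1 M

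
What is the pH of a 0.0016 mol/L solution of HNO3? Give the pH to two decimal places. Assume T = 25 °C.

pH = 2.80

HNO3 is a strong acid and dissociates completely, so [H+] = 0.0016 M.
pH = -log(0.0016) = 2.80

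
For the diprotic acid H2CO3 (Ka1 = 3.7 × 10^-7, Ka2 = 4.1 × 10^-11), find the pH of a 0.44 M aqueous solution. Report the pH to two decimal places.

Since Ka1 ≫ Ka2, the first ionization dominates [H+].
Ka1 = x²/(0.44 − x) = 3.7 × 10^-7
x ≈ √(3.7 × 10^-7 × 0.44) = 4.03 × 10^-4 M
pH = −log(4.03 × 10^-4) = 3.39

pH = 3.39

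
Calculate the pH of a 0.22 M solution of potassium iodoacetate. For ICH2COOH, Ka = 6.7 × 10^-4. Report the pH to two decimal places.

ICH2COO- is the conjugate base of the weak acid ICH2COOH.
Kb = Kw/Ka = 1.0×10^-14 / 6.7 × 10^-4 = 1.49 × 10^-11
From the ICE table, Kb = x²/(0.22 − x) = 1.49 × 10^-11.
Assume x ≪ 0.22: x ≈ √(1.49 × 10^-11 × 0.22) = 1.81 × 10^-6 M
pOH = 5.74, so pH = 14.00 − pOH = 8.26

pH = 8.26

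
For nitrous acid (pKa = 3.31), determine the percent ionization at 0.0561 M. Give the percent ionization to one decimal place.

HNO2 ⇌ NO2- + H+; let x = [H+] at equilibrium.
Ka = 10^(−3.31) = 4.90 × 10^-4
Solve x² + 0.00049x − 2.75e-05 = 0 → x = 5.00 × 10^-3 M
% ionization = x/C₀ × 100% = 5.00 × 10^-3/0.0561 × 100% = 8.9%

8.9%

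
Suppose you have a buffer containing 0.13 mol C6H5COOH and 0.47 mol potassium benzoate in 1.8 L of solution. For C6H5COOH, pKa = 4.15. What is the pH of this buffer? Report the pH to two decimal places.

Henderson–Hasselbalch: pH = pKa + log([C6H5COO-]/[C6H5COOH]) = 4.15 + log(0.47/0.13)
pH = 4.15 + (+0.558) = 4.71

pH = 4.71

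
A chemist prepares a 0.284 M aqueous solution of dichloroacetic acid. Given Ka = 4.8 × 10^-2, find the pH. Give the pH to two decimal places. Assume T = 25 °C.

Cl2CHCOOH ⇌ Cl2CHCOO- + H+
Ka = [H+]²/(0.284 − [H+]) = 4.8 × 10^-2
Here C₀/Ka ≈ 5.92, so the small-[H+] approximation fails. Use the quadratic:
[H+] = (−Ka + √(Ka² + 4·Ka·C₀))/2 = 9.52 × 10^-2 M
pH = −log[H+] = −log(9.52 × 10^-2) = 1.02

pH = 1.02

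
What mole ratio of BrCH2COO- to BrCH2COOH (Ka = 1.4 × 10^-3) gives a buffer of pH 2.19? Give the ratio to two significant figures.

ratio = 0.22

pKa = -log(1.4 × 10^-3) = 2.854
pH = pKa + log(r) ⇒ log(r) = 2.19 − 2.854 = -0.664
r = [BrCH2COO-]/[BrCH2COOH] = 10^(-0.664) = 0.217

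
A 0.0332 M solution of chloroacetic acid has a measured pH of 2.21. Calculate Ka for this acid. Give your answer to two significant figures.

[H+] = 10^(-2.21) = 6.17 × 10^-3 M
At equilibrium [HA] = 0.0332 − 6.17 × 10^-3 = 2.70 × 10^-2 M
Ka = [H+][A-]/[HA] = (6.17 × 10^-3)² / 2.70 × 10^-2 = 1.4 × 10^-3

Ka = 1.4 × 10^-3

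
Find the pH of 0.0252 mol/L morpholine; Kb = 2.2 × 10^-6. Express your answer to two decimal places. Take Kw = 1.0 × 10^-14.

pH = 10.37

C4H8ONH + H2O ⇌ C4H8ONH2+ + OH-
Kb = [OH-]²/(0.0252 − [OH-]) = 2.2 × 10^-6
Assume [OH-] ≪ 0.0252: [OH-] ≈ √(2.2 × 10^-6 × 0.0252) = 2.35 × 10^-4 M
Check: 0.93% ionized — well under 5%, approximation valid.
pOH = −log(2.35 × 10^-4) = 3.63; pH = 14.00 − 3.63 = 10.37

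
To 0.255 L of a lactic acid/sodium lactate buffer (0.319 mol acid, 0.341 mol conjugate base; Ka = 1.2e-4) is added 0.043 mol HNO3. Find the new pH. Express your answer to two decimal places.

pH = 3.84

After neutralization: n(CH3CH(OH)COOH) = 0.362 mol, n(CH3CH(OH)COO-) = 0.298 mol.
pKa = −log(1.2 × 10^-4) = 3.921
pH = pKa + log([A⁻]/[HA]) = 3.921 + log(0.298/0.362) = 3.921 -0.084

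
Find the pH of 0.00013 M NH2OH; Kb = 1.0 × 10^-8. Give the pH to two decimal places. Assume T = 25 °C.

NH2OH + H2O ⇌ NH3OH+ + OH-
Kb = x²/(0.00013 − x) = 1.0 × 10^-8
Since Kb ≪ C₀, x ≈ √(Kb·C₀) = 1.14 × 10^-6 M.
pOH = −log(1.14 × 10^-6) = 5.94; pH = 14.00 − 5.94 = 8.06

pH = 8.06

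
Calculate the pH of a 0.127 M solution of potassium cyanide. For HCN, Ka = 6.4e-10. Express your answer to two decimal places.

CN- is the conjugate base of the weak acid HCN.
Kb = Kw/Ka = 1.0×10^-14 / 6.4 × 10^-10 = 1.56 × 10^-5
From the ICE table, Kb = [OH-]²/(0.127 − [OH-]) = 1.56 × 10^-5.
Neglecting [OH-] in the denominator: [OH-] = √(1.56 × 10^-5 × 0.127) = 1.41 × 10^-3 M
pOH = 2.85, so pH = 14.00 − pOH = 11.15

pH = 11.15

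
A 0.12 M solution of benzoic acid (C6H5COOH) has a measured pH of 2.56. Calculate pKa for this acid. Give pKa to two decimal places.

pKa = 4.19

[H+] = 10^(-2.56) = 2.75 × 10^-3 M
At equilibrium [HA] = 0.12 − 2.75 × 10^-3 = 1.17 × 10^-1 M
Ka = [H+][A-]/[HA] = (2.75 × 10^-3)² / 1.17 × 10^-1 = 6.46 × 10^-5
pKa = -log(6.46 × 10^-5) = 4.19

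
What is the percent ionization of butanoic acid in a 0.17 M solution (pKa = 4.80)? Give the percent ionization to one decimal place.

1.0%

CH3(CH2)2COOH ⇌ CH3(CH2)2COO- + H+; let x = [H+] at equilibrium.
Ka = 10^(−4.80) = 1.58 × 10^-5
x ≈ √(Ka·C₀) = √(1.58 × 10^-5 × 0.17) = 1.64 × 10^-3 M
% ionization = x/C₀ × 100% = 1.64 × 10^-3/0.17 × 100% = 1.0%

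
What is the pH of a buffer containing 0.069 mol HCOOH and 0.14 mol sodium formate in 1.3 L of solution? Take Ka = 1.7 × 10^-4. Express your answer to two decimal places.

pKa = −log(1.7 × 10^-4) = 3.770
pH = pKa + log([A⁻]/[HA]) = 3.770 + log(0.14/0.069)
pH = 3.770 + (+0.307) = 4.08

pH = 4.08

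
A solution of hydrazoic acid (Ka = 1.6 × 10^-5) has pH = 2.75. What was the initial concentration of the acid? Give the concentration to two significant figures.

[H+] = 10^(-2.75) = 1.78 × 10^-3 M = x
Ka = x²/(C₀ − x) ⇒ C₀ = x + x²/Ka
C₀ = 1.78 × 10^-3 + (1.78 × 10^-3)²/(1.6 × 10^-5) = 2.00 × 10^-1 M

C₀ = 2.0 × 10^-1 M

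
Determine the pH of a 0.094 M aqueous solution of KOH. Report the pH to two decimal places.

KOH is a strong base; [OH-] = 0.094 M.
pOH = -log(0.094) = 1.03
pH = 14.00 - 1.03 = 12.97

pH = 12.97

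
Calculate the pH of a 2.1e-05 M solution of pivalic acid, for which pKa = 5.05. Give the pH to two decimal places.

pH = 5.00

(CH3)3CCOOH ⇌ (CH3)3CCOO- + H+
Ka = 10^(−5.05) = 8.91 × 10^-6
Let x = [H+] at equilibrium. Ka = x²/(2.1e-05 − x).
x is not negligible relative to C₀; solve x² + 8.91e-06·x − 1.87e-10 = 0.
x = [−8.91e-06 + √(8.91e-06² + 7.48e-10)]/2 = 9.93 × 10^-6 M
pH = −log(9.93 × 10^-6) = 5.00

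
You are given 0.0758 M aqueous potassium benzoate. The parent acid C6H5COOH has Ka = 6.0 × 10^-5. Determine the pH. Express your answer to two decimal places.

C6H5COO- is the conjugate base of the weak acid C6H5COOH.
Kb = Kw/Ka = 1.0×10^-14 / 6.0 × 10^-5 = 1.67 × 10^-10
Kb = [OH-]²/(0.0758 − [OH-]) = 1.67 × 10^-10
Neglecting [OH-] in the denominator: [OH-] = √(1.67 × 10^-10 × 0.0758) = 3.56 × 10^-6 M
Check: 0.0047% ionized — well under 5%, approximation valid.
pOH = 5.45, so pH = 14.00 − pOH = 8.55

pH = 8.55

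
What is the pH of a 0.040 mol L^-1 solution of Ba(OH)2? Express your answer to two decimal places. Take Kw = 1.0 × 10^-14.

pH = 12.90

Ba(OH)2 is a strong base (each formula unit releases 2 OH-); [OH-] = 0.08 M.
pOH = -log(0.08) = 1.10
pH = 14.00 - 1.10 = 12.90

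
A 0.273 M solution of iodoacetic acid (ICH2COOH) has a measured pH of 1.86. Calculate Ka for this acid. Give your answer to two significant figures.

Ka = 7.4 × 10^-4

[H+] = 10^(-1.86) = 1.38 × 10^-2 M
At equilibrium [HA] = 0.273 − 1.38 × 10^-2 = 2.59 × 10^-1 M
Ka = [H+][A-]/[HA] = (1.38 × 10^-2)² / 2.59 × 10^-1 = 7.4 × 10^-4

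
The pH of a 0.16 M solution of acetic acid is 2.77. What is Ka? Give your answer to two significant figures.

Ka = 1.8 × 10^-5

[H+] = 10^(-2.77) = 1.70 × 10^-3 M
At equilibrium [HA] = 0.16 − 1.70 × 10^-3 = 1.58 × 10^-1 M
Ka = [H+][A-]/[HA] = (1.70 × 10^-3)² / 1.58 × 10^-1 = 1.8 × 10^-5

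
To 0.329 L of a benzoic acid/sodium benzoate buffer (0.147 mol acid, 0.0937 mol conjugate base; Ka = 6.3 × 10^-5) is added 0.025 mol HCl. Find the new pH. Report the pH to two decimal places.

After neutralization: n(C6H5COOH) = 0.172 mol, n(C6H5COO-) = 0.0687 mol.
pKa = −log(6.3 × 10^-5) = 4.201
pH = pKa + log(n_C6H5COO-/n_C6H5COOH) = 4.201 + log(0.0687/0.172) = 4.201 + (-0.399)

pH = 3.80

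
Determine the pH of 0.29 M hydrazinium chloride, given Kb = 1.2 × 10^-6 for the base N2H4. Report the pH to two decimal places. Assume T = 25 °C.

N2H5+ is the conjugate acid of the weak base N2H4.
Ka = Kw/Kb = 1.0×10^-14 / 1.2 × 10^-6 = 8.33 × 10^-9
Ka = [H+]²/(0.29 − [H+]) = 8.33 × 10^-9
Assume [H+] ≪ 0.29: [H+] ≈ √(8.33 × 10^-9 × 0.29) = 4.91 × 10^-5 M
pH = −log[H+] = −log(4.91 × 10^-5) = 4.31

pH = 4.31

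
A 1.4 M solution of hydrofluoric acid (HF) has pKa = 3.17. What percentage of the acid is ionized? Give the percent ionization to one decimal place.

2.2%

HF ⇌ F- + H+; let x = [H+] at equilibrium.
Ka = 10^(−3.17) = 6.76 × 10^-4
x ≈ √(Ka·C₀) = √(6.76 × 10^-4 × 1.4) = 3.08 × 10^-2 M
Fraction ionized = 3.08 × 10^-2 / 1.4 = 0.0220 → 2.2%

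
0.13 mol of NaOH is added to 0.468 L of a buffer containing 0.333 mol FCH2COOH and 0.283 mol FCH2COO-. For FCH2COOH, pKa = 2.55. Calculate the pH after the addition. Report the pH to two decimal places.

OH- converts FCH2COOH to FCH2COO-: FCH2COOH → 0.203 mol, FCH2COO- → 0.413 mol.
pH = pKa + log([A⁻]/[HA]) = 2.55 + log(0.413/0.203) = 2.55 +0.308

pH = 2.86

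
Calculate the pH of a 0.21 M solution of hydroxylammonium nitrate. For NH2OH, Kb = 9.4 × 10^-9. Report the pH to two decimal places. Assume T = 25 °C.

pH = 3.33

NH3OH+ is the conjugate acid of the weak base NH2OH.
Ka = Kw/Kb = 1.0×10^-14 / 9.4 × 10^-9 = 1.06 × 10^-6
From the ICE table, Ka = [H+]²/(0.21 − [H+]) = 1.06 × 10^-6.
Assume [H+] ≪ 0.21: [H+] ≈ √(1.06 × 10^-6 × 0.21) = 4.72 × 10^-4 M
([H+]/C₀ = 0.22% < 5%, so the approximation holds.)
pH = −log(4.72 × 10^-4) = 3.33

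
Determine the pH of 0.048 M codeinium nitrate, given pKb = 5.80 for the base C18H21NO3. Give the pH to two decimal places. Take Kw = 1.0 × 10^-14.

C18H22NO3+ is the conjugate acid of the weak base C18H21NO3.
Kb = 10^(−5.80) = 1.58 × 10^-6
Ka = Kw/Kb = 1.0×10^-14 / 1.58 × 10^-6 = 6.33 × 10^-9
Ka = [H+]²/(0.048 − [H+]) = 6.33 × 10^-9
Neglecting [H+] in the denominator: [H+] = √(6.33 × 10^-9 × 0.048) = 1.74 × 10^-5 M
Check: 0.036% ionized — well under 5%, approximation valid.
pH = −log(1.74 × 10^-5) = 4.76

pH = 4.76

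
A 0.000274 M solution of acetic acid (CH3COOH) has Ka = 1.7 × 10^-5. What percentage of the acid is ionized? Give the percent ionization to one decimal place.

22.0%

CH3COOH ⇌ CH3COO- + H+; let x = [H+] at equilibrium.
Ka = x²/(C₀ − x); solving the quadratic gives x = 6.03 × 10^-5 M.
Fraction ionized = 6.03 × 10^-5 / 0.000274 = 0.2201 → 22.0%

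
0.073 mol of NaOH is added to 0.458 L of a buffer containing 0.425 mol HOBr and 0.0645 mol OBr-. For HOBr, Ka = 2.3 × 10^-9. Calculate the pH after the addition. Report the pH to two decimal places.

After neutralization: n(HOBr) = 0.352 mol, n(OBr-) = 0.138 mol.
pKa = −log(2.3 × 10^-9) = 8.638
pH = pKa + log([A⁻]/[HA]) = 8.638 + log(0.138/0.352) = 8.638 -0.407

pH = 8.23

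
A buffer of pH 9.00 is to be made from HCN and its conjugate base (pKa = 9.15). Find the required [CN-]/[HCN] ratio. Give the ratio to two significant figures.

pH = pKa + log(r) ⇒ log(r) = 9.00 − 9.15 = -0.15
r = [CN-]/[HCN] = 10^(-0.15) = 0.708

ratio = 0.71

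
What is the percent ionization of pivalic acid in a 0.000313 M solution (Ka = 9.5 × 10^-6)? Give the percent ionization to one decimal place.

16.0%

(CH3)3CCOOH ⇌ (CH3)3CCOO- + H+; let x = [H+] at equilibrium.
Solve x² + 9.5e-06x − 2.97e-09 = 0 → x = 5.00 × 10^-5 M
Fraction ionized = 5.00 × 10^-5 / 0.000313 = 0.1597 → 16.0%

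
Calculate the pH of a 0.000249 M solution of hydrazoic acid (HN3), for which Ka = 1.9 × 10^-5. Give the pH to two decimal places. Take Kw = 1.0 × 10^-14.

pH = 4.22

HN3 ⇌ N3- + H+
Let x = [H+] at equilibrium. Ka = x²/(0.000249 − x).
x is not negligible relative to C₀; solve x² + 1.9e-05·x − 4.73e-09 = 0.
x = (−Ka + √(Ka² + 4·Ka·C₀))/2 = 5.99 × 10^-5 M
pH = −log[H+] = −log(5.99 × 10^-5) = 4.22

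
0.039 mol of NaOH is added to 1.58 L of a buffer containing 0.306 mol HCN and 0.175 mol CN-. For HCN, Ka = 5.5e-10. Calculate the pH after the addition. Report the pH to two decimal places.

pH = 9.16

OH- converts HCN to CN-: HCN → 0.267 mol, CN- → 0.214 mol.
pKa = −log(5.5 × 10^-10) = 9.260
pH = pKa + log([A⁻]/[HA]) = 9.260 + log(0.214/0.267) = 9.260 -0.096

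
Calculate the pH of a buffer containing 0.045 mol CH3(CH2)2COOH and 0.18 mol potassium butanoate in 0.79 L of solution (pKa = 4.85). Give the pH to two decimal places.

pH = pKa + log([A⁻]/[HA]) = 4.85 + log(0.18/0.045)
pH = 4.85 + (+0.602) = 5.45

pH = 5.45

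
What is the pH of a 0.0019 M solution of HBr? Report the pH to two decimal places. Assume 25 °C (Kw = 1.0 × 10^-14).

HBr is a strong acid and dissociates completely, so [H+] = 0.0019 M.
pH = -log(0.0019) = 2.72

pH = 2.72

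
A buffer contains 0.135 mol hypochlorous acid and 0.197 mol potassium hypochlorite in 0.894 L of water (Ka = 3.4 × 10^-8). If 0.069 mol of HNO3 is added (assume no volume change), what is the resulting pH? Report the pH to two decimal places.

pH = 7.27

Added H+ converts OCl- to HOCl: HOCl → 0.204 mol, OCl- → 0.128 mol.
pKa = −log(3.4 × 10^-8) = 7.469
pH = pKa + log(n_OCl-/n_HOCl) = 7.469 + log(0.128/0.204) = 7.469 + (-0.202)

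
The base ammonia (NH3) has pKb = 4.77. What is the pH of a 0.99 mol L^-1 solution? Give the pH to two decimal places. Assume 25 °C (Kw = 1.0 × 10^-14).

NH3 + H2O ⇌ NH4+ + OH-
Kb = 10^(−4.77) = 1.70 × 10^-5
Let x = [OH-] at equilibrium. Kb = x²/(0.99 − x).
Assume x ≪ 0.99: x ≈ √(1.70 × 10^-5 × 0.99) = 4.10 × 10^-3 M
pOH = −log(4.10 × 10^-3) = 2.39; pH = 14.00 − 2.39 = 11.61

pH = 11.61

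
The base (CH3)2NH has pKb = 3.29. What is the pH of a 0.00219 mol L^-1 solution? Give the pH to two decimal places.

(CH3)2NH + H2O ⇌ (CH3)2NH2+ + OH-
Kb = 10^(−3.29) = 5.13 × 10^-4
From the ICE table, Kb = [OH-]²/(0.00219 − [OH-]) = 5.13 × 10^-4.
Here C₀/Kb ≈ 4.27, so the small-[OH-] approximation fails. Use the quadratic:
[OH-] = [−0.000513 + √(0.000513² + 4.49e-06)]/2 = 8.34 × 10^-4 M
pOH = 3.08, so pH = 14.00 − pOH = 10.92

pH = 10.92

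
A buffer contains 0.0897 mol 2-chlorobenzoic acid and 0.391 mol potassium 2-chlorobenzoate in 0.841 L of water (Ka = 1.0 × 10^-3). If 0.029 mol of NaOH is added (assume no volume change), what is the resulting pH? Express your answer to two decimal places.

pH = 3.84

OH- converts ClC6H4COOH to ClC6H4COO-: ClC6H4COOH → 0.0607 mol, ClC6H4COO- → 0.42 mol.
pKa = −log(1.0 × 10^-3) = 3.000
pH = pKa + log([A⁻]/[HA]) = 3.000 + log(0.42/0.0607) = 3.000 +0.840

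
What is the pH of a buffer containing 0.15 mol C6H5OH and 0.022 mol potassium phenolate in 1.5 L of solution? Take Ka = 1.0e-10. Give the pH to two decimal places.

pH = 9.17

pKa = −log(1.0 × 10^-10) = 10.000
Using pH = pKa + log([base]/[acid]) with [base]/[acid] = 0.022/0.15:
pH = 10.000 + (-0.834) = 9.17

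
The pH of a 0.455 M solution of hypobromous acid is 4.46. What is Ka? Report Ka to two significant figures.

Ka = 2.6 × 10^-9

[H+] = 10^(-4.46) = 3.47 × 10^-5 M
At equilibrium [HA] = 0.455 − 3.47 × 10^-5 = 4.55 × 10^-1 M
Ka = [H+][A-]/[HA] = (3.47 × 10^-5)² / 4.55 × 10^-1 = 2.6 × 10^-9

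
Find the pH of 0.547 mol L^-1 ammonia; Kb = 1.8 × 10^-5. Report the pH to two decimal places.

pH = 11.50

NH3 + H2O ⇌ NH4+ + OH-
Kb = [OH-]²/(0.547 − [OH-]) = 1.8 × 10^-5
Assume [OH-] ≪ 0.547: [OH-] ≈ √(1.8 × 10^-5 × 0.547) = 3.14 × 10^-3 M
Check: 0.57% ionized — well under 5%, approximation valid.
pOH = −log(3.14 × 10^-3) = 2.50; pH = 14.00 − 2.50 = 11.50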